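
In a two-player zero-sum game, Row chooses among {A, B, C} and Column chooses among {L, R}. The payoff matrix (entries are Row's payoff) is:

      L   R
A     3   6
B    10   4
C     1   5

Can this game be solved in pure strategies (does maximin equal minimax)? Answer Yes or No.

No

Row minima: A → 3, B → 4, C → 1; maximin = 4.
Column maxima: L → 10, R → 6; minimax = 6.
4 ≠ 6, so no pure-strategy equilibrium exists.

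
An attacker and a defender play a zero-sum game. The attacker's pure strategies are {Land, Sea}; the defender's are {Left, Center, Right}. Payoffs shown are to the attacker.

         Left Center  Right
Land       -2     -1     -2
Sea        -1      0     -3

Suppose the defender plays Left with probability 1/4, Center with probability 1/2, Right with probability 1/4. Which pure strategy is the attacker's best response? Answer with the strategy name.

Sea

Expected payoff of Land: (1/4)·(-2) + (1/2)·(-1) + (1/4)·(-2) = -3/2.
Expected payoff of Sea: (1/4)·(-1) + (1/2)·0 + (1/4)·(-3) = -1.
The largest is -1, so the attacker's best response is Sea.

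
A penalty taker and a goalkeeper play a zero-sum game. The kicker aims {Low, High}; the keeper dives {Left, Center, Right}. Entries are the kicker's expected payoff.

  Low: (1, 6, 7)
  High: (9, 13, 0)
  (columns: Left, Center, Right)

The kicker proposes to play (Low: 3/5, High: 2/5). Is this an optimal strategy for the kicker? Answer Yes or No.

Against Left this mix gives (3/5)·1 + (2/5)·9 = 21/5.
Against Center this mix gives (3/5)·6 + (2/5)·13 = 44/5.
Against Right this mix gives (3/5)·7 + (2/5)·0 = 21/5.
All of the keeper's active replies (Left, Right) yield 21/5, and no column does worse for the kicker. The mix makes the keeper indifferent and guarantees 21/5, so it is optimal.

Yes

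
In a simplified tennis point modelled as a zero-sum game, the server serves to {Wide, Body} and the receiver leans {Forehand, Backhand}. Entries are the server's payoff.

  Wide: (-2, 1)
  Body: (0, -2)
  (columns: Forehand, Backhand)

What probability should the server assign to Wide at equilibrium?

2/5

Row minima: Wide → -2, Body → -2; maximin = -2.
Column maxima: Forehand → 0, Backhand → 1; minimax = 0.
-2 ≠ 0, so there is no saddle point; optimal play is mixed.
Let the server play Wide with probability p. Expected payoff against Forehand: (-2)p + 0(1−p) = −2p; against Backhand: 1p + (-2)(1−p) = 3p − 2.
Setting these equal: −2p = 3p − 2 ⇒ −5p = -2 ⇒ p = 2/5, and the value is (-2)·(2/5) = -4/5.
For the receiver: with q = P(Forehand), equating Wide's and Body's payoffs gives −3q + 1 = 2q − 2 ⇒ q = 3/5.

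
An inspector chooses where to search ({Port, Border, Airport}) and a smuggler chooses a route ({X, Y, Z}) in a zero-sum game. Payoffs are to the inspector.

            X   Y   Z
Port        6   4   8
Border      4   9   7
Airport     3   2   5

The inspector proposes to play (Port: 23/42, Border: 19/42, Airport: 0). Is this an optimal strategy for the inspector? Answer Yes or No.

Against X this mix gives (23/42)·6 + (19/42)·4 = 107/21.
Against Y this mix gives (23/42)·4 + (19/42)·9 = 263/42.
Against Z this mix gives (23/42)·8 + (19/42)·7 = 317/42.
The smuggler will play X, holding the inspector to 107/21. Shifting weight toward the row that does better against X would raise this floor (the equalizing mix achieves 38/7 against both X and Y), so the proposed strategy is not optimal.

No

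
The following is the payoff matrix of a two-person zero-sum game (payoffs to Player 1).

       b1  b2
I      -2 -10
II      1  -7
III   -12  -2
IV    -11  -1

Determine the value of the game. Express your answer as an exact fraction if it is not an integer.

Row minima: I → -10, II → -7, III → -12, IV → -11; maximin = -7.
Column maxima: b1 → 1, b2 → -1; minimax = -1.
-7 ≠ -1, so there is no saddle point; optimal play is mixed.
I is strictly dominated by II, so Player 1 never plays it.
III is strictly dominated by IV, so Player 1 never plays it.
On the remaining 2×2 (II, IV vs b1, b2):
Let Player 1 play II with probability p. Expected payoff against b1: 1p + (-11)(1−p) = 12p − 11; against b2: (-7)p + (-1)(1−p) = −6p − 1.
Setting these equal: 12p − 11 = −6p − 1 ⇒ 18p = 10 ⇒ p = 5/9, and the value is (12)·(5/9) − 11 = -13/3.
For Player 2: with q = P(b1), equating II's and IV's payoffs gives 8q − 7 = −10q − 1 ⇒ q = 1/3.

-13/3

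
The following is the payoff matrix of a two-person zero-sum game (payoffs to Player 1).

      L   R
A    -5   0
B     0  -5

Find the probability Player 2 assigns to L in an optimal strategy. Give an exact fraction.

1/2

Row minima: A → -5, B → -5; maximin = -5.
Column maxima: L → 0, R → 0; minimax = 0.
-5 ≠ 0, so there is no saddle point; optimal play is mixed.
Let Player 1 play A with probability p. Expected payoff against L: (-5)p + 0(1−p) = −5p; against R: 0p + (-5)(1−p) = 5p − 5.
Setting these equal: −5p = 5p − 5 ⇒ −10p = -5 ⇒ p = 1/2, and the value is (-5)·(1/2) = -5/2.
For Player 2: with q = P(L), equating A's and B's payoffs gives −5q = 5q − 5 ⇒ q = 1/2.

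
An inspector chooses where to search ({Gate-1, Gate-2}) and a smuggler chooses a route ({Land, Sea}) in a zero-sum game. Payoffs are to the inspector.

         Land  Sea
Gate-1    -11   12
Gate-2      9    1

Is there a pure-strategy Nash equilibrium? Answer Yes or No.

No

Row minima: Gate-1 → -11, Gate-2 → 1; maximin = 1.
Column maxima: Land → 9, Sea → 12; minimax = 9.
1 ≠ 9, so no pure-strategy equilibrium exists.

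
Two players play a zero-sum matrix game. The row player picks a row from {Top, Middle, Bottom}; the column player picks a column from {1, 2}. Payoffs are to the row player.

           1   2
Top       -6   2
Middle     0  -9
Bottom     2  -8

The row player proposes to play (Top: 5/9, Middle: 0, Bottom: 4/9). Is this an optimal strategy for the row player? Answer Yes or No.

Yes

Against 1 this mix gives (5/9)·(-6) + (4/9)·2 = -22/9.
Against 2 this mix gives (5/9)·2 + (4/9)·(-8) = -22/9.
All of the column player's active replies (1, 2) yield -22/9, and no column does worse for the row player. The mix makes the column player indifferent and guarantees -22/9, so it is optimal.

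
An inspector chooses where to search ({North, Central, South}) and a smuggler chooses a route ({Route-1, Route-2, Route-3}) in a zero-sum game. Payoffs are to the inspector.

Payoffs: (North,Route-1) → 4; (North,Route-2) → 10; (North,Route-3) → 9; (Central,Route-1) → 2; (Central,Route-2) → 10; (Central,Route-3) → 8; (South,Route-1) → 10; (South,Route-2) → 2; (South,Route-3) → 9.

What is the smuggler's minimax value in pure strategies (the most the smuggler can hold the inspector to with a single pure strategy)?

9

Column maxima: Route-1 → 10, Route-2 → 10, Route-3 → 9.
The smallest of these is 9.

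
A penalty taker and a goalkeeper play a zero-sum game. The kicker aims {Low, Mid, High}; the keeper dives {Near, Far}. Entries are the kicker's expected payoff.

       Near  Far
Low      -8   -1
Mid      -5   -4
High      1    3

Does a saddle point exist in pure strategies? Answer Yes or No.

Row minima: Low → -8, Mid → -5, High → 1; maximin = 1.
Column maxima: Near → 1, Far → 3; minimax = 1.
maximin = minimax = 1, so a saddle point exists.

Yes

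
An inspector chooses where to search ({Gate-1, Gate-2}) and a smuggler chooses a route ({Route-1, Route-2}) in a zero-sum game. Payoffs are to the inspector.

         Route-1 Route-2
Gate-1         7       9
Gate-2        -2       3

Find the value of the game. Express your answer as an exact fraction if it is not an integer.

7

Row minima: Gate-1 → 7, Gate-2 → -2; maximin = 7.
Column maxima: Route-1 → 7, Route-2 → 9; minimax = 7.
Since maximin = minimax = 7, there is a saddle point and the value is 7.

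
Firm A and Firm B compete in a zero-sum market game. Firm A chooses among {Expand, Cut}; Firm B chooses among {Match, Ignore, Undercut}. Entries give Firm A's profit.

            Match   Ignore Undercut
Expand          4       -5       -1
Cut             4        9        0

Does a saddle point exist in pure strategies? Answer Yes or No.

Yes

Row minima: Expand → -5, Cut → 0; maximin = 0.
Column maxima: Match → 4, Ignore → 9, Undercut → 0; minimax = 0.
maximin = minimax = 0, so a saddle point exists.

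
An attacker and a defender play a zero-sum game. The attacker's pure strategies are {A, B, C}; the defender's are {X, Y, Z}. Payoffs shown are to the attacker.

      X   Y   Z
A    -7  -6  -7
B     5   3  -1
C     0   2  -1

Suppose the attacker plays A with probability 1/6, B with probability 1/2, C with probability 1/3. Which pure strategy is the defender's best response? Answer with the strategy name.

Z

If the defender plays X, the attacker's expected payoff is (1/6)·(-7) + (1/2)·5 + (1/3)·0 = 4/3.
If the defender plays Y, the attacker's expected payoff is (1/6)·(-6) + (1/2)·3 + (1/3)·2 = 7/6.
If the defender plays Z, the attacker's expected payoff is (1/6)·(-7) + (1/2)·(-1) + (1/3)·(-1) = -2.
The defender minimizes the attacker's payoff; the smallest is -2, so the best response is Z.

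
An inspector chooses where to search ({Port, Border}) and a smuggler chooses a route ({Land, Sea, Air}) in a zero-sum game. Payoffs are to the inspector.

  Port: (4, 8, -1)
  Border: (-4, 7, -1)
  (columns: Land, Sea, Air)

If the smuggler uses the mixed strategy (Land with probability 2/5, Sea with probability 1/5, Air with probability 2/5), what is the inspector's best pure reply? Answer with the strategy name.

Port

Expected payoff of Port: (2/5)·4 + (1/5)·8 + (2/5)·(-1) = 14/5.
Expected payoff of Border: (2/5)·(-4) + (1/5)·7 + (2/5)·(-1) = -3/5.
The largest is 14/5, so the inspector's best response is Port.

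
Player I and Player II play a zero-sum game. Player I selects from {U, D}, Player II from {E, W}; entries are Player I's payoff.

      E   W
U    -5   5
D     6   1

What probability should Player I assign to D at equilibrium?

Row minima: U → -5, D → 1; maximin = 1.
Column maxima: E → 6, W → 5; minimax = 5.
1 ≠ 5, so there is no saddle point; optimal play is mixed.
Let Player I play U with probability p. Expected payoff against E: (-5)p + 6(1−p) = −11p + 6; against W: 5p + 1(1−p) = 4p + 1.
Setting these equal: −11p + 6 = 4p + 1 ⇒ −15p = -5 ⇒ p = 1/3, and the value is (-11)·(1/3) + 6 = 7/3.
For Player II: with q = P(E), equating U's and D's payoffs gives −10q + 5 = 5q + 1 ⇒ q = 4/15.

2/3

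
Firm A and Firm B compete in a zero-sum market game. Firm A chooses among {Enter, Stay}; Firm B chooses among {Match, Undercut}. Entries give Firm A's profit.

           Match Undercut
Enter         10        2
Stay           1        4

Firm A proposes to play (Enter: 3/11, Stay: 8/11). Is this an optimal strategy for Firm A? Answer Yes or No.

Against Match this mix gives (3/11)·10 + (8/11)·1 = 38/11.
Against Undercut this mix gives (3/11)·2 + (8/11)·4 = 38/11.
All of Firm B's active replies (Match, Undercut) yield 38/11, and no column does worse for Firm A. The mix makes Firm B indifferent and guarantees 38/11, so it is optimal.

Yes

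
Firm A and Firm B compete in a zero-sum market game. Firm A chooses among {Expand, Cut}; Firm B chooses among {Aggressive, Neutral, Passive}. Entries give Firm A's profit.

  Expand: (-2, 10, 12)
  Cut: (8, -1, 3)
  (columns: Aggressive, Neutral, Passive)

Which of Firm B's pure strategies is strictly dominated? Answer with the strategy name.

Neutral holds Firm A's payoff strictly below Passive in every row: 10 < 12, -1 < 3.
So Passive is strictly dominated for Firm B.

Passive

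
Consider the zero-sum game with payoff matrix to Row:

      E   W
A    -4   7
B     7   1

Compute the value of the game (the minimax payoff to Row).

53/17

Row minima: A → -4, B → 1; maximin = 1.
Column maxima: E → 7, W → 7; minimax = 7.
1 ≠ 7, so there is no saddle point; optimal play is mixed.
Let Row play A with probability p. Expected payoff against E: (-4)p + 7(1−p) = −11p + 7; against W: 7p + 1(1−p) = 6p + 1.
Setting these equal: −11p + 7 = 6p + 1 ⇒ −17p = -6 ⇒ p = 6/17, and the value is (-11)·(6/17) + 7 = 53/17.
For Column: with q = P(E), equating A's and B's payoffs gives −11q + 7 = 6q + 1 ⇒ q = 6/17.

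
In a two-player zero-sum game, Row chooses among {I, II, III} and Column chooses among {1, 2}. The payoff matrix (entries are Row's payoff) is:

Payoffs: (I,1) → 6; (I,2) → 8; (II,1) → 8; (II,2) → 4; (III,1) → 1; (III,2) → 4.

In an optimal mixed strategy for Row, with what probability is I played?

2/3

Row minima: I → 6, II → 4, III → 1; maximin = 6.
Column maxima: 1 → 8, 2 → 8; minimax = 8.
6 ≠ 8, so there is no saddle point; optimal play is mixed.
III is strictly dominated by I, so Row never plays it.
On the remaining 2×2 (I, II vs 1, 2):
Let Row play I with probability p. Expected payoff against 1: 6p + 8(1−p) = −2p + 8; against 2: 8p + 4(1−p) = 4p + 4.
Setting these equal: −2p + 8 = 4p + 4 ⇒ −6p = -4 ⇒ p = 2/3, and the value is (-2)·(2/3) + 8 = 20/3.
For Column: with q = P(1), equating I's and II's payoffs gives −2q + 8 = 4q + 4 ⇒ q = 2/3.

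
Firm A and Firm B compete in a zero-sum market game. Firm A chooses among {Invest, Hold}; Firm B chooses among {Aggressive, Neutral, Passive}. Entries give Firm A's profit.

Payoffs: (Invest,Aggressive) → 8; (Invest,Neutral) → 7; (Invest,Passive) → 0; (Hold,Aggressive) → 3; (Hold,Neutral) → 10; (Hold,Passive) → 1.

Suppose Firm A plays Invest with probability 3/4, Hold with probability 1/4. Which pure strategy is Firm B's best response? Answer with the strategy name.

If Firm B plays Aggressive, Firm A's expected payoff is (3/4)·8 + (1/4)·3 = 27/4.
If Firm B plays Neutral, Firm A's expected payoff is (3/4)·7 + (1/4)·10 = 31/4.
If Firm B plays Passive, Firm A's expected payoff is (3/4)·0 + (1/4)·1 = 1/4.
Firm B minimizes Firm A's payoff; the smallest is 1/4, so the best response is Passive.

Passive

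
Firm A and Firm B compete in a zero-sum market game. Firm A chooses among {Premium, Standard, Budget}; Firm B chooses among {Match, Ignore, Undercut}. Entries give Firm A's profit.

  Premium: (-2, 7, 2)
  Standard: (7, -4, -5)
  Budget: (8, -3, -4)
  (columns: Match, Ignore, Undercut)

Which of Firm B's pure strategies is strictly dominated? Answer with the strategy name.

Ignore

Undercut holds Firm A's payoff strictly below Ignore in every row: 2 < 7, -5 < -4, -4 < -3.
So Ignore is strictly dominated for Firm B.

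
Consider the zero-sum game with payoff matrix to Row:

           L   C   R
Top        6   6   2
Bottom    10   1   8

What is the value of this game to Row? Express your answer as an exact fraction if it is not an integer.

Row minima: Top → 2, Bottom → 1; maximin = 2.
Column maxima: L → 10, C → 6, R → 8; minimax = 6.
2 ≠ 6, so there is no saddle point; optimal play is mixed.
L is strictly dominated by R (it gives Row strictly more in every row), so Column never plays it.
On the remaining 2×2 (Top, Bottom vs C, R):
Let Row play Top with probability p. Expected payoff against C: 6p + 1(1−p) = 5p + 1; against R: 2p + 8(1−p) = −6p + 8.
Setting these equal: 5p + 1 = −6p + 8 ⇒ 11p = 7 ⇒ p = 7/11, and the value is (5)·(7/11) + 1 = 46/11.
For Column: with q = P(C), equating Top's and Bottom's payoffs gives 4q + 2 = −7q + 8 ⇒ q = 6/11.

46/11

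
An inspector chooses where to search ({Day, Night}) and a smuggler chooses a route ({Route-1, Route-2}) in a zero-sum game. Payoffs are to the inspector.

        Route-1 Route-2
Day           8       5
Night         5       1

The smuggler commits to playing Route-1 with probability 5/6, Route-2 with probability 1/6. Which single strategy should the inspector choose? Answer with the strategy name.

Expected payoff of Day: (5/6)·8 + (1/6)·5 = 15/2.
Expected payoff of Night: (5/6)·5 + (1/6)·1 = 13/3.
The largest is 15/2, so the inspector's best response is Day.

Day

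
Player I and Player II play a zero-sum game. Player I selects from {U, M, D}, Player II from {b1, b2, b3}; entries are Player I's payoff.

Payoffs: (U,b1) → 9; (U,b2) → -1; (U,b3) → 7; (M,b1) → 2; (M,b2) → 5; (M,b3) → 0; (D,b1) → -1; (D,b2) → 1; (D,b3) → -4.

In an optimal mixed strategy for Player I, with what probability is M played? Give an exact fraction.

8/13

Row minima: U → -1, M → 0, D → -4; maximin = 0.
Column maxima: b1 → 9, b2 → 5, b3 → 7; minimax = 5.
0 ≠ 5, so there is no saddle point; optimal play is mixed.
D is strictly dominated by M, so Player I never plays it.
b1 is strictly dominated by b3 (it gives Player I strictly more in every row), so Player II never plays it.
On the remaining 2×2 (U, M vs b2, b3):
Let Player I play U with probability p. Expected payoff against b2: (-1)p + 5(1−p) = −6p + 5; against b3: 7p + 0(1−p) = 7p.
Setting these equal: −6p + 5 = 7p ⇒ −13p = -5 ⇒ p = 5/13, and the value is (-6)·(5/13) + 5 = 35/13.
For Player II: with q = P(b2), equating U's and M's payoffs gives −8q + 7 = 5q ⇒ q = 7/13.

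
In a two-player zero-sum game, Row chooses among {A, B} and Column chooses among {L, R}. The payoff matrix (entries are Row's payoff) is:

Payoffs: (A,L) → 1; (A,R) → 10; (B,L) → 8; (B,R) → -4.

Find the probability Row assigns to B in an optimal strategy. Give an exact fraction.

Row minima: A → 1, B → -4; maximin = 1.
Column maxima: L → 8, R → 10; minimax = 8.
1 ≠ 8, so there is no saddle point; optimal play is mixed.
Let Row play A with probability p. Expected payoff against L: 1p + 8(1−p) = −7p + 8; against R: 10p + (-4)(1−p) = 14p − 4.
Setting these equal: −7p + 8 = 14p − 4 ⇒ −21p = -12 ⇒ p = 4/7, and the value is (-7)·(4/7) + 8 = 4.
For Column: with q = P(L), equating A's and B's payoffs gives −9q + 10 = 12q − 4 ⇒ q = 2/3.

3/7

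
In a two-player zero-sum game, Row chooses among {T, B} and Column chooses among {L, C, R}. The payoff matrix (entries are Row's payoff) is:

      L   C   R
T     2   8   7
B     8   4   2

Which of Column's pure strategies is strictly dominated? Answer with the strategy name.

C

R holds Row's payoff strictly below C in every row: 7 < 8, 2 < 4.
So C is strictly dominated for Column.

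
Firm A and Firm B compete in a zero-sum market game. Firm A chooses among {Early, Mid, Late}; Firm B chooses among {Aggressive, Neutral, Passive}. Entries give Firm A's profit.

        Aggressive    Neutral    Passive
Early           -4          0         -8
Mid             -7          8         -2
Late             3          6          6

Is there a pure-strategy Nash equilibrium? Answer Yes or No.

Yes

Row minima: Early → -8, Mid → -7, Late → 3; maximin = 3.
Column maxima: Aggressive → 3, Neutral → 8, Passive → 6; minimax = 3.
maximin = minimax = 3, so a saddle point exists.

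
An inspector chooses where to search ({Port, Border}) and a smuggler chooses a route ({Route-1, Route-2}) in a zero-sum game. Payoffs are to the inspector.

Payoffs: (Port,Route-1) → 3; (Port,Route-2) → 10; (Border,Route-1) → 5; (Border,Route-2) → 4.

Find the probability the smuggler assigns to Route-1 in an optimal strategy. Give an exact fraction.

Row minima: Port → 3, Border → 4; maximin = 4.
Column maxima: Route-1 → 5, Route-2 → 10; minimax = 5.
4 ≠ 5, so there is no saddle point; optimal play is mixed.
Let the inspector play Port with probability p. Expected payoff against Route-1: 3p + 5(1−p) = −2p + 5; against Route-2: 10p + 4(1−p) = 6p + 4.
Setting these equal: −2p + 5 = 6p + 4 ⇒ −8p = -1 ⇒ p = 1/8, and the value is (-2)·(1/8) + 5 = 19/4.
For the smuggler: with q = P(Route-1), equating Port's and Border's payoffs gives −7q + 10 = q + 4 ⇒ q = 3/4.

3/4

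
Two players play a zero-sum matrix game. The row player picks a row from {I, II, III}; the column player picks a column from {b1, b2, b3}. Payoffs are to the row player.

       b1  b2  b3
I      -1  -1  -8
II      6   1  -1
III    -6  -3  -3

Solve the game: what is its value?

Row minima: I → -8, II → -1, III → -6; maximin = -1.
Column maxima: b1 → 6, b2 → 1, b3 → -1; minimax = -1.
Since maximin = minimax = -1, there is a saddle point and the value is -1.

-1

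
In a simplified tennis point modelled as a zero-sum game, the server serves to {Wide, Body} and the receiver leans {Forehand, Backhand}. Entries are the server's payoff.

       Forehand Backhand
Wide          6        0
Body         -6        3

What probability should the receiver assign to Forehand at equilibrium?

Row minima: Wide → 0, Body → -6; maximin = 0.
Column maxima: Forehand → 6, Backhand → 3; minimax = 3.
0 ≠ 3, so there is no saddle point; optimal play is mixed.
Let the server play Wide with probability p. Expected payoff against Forehand: 6p + (-6)(1−p) = 12p − 6; against Backhand: 0p + 3(1−p) = −3p + 3.
Setting these equal: 12p − 6 = −3p + 3 ⇒ 15p = 9 ⇒ p = 3/5, and the value is (12)·(3/5) − 6 = 6/5.
For the receiver: with q = P(Forehand), equating Wide's and Body's payoffs gives 6q = −9q + 3 ⇒ q = 1/5.

1/5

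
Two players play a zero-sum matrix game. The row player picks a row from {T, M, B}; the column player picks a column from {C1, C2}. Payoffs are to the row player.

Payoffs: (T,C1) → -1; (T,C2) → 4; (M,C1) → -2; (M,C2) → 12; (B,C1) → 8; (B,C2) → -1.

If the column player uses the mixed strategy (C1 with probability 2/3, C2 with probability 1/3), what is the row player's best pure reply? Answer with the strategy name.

Expected payoff of T: (2/3)·(-1) + (1/3)·4 = 2/3.
Expected payoff of M: (2/3)·(-2) + (1/3)·12 = 8/3.
Expected payoff of B: (2/3)·8 + (1/3)·(-1) = 5.
The largest is 5, so the row player's best response is B.

B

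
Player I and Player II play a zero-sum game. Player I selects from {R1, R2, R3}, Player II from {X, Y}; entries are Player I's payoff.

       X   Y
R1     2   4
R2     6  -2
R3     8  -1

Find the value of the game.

Row minima: R1 → 2, R2 → -2, R3 → -1; maximin = 2.
Column maxima: X → 8, Y → 4; minimax = 4.
2 ≠ 4, so there is no saddle point; optimal play is mixed.
R2 is strictly dominated by R3, so Player I never plays it.
On the remaining 2×2 (R1, R3 vs X, Y):
Let Player I play R1 with probability p. Expected payoff against X: 2p + 8(1−p) = −6p + 8; against Y: 4p + (-1)(1−p) = 5p − 1.
Setting these equal: −6p + 8 = 5p − 1 ⇒ −11p = -9 ⇒ p = 9/11, and the value is (-6)·(9/11) + 8 = 34/11.
For Player II: with q = P(X), equating R1's and R3's payoffs gives −2q + 4 = 9q − 1 ⇒ q = 5/11.

34/11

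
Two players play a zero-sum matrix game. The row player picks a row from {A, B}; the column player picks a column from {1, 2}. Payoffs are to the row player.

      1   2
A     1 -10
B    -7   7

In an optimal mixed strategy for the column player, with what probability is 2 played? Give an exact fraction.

8/25

Row minima: A → -10, B → -7; maximin = -7.
Column maxima: 1 → 1, 2 → 7; minimax = 1.
-7 ≠ 1, so there is no saddle point; optimal play is mixed.
Let the row player play A with probability p. Expected payoff against 1: 1p + (-7)(1−p) = 8p − 7; against 2: (-10)p + 7(1−p) = −17p + 7.
Setting these equal: 8p − 7 = −17p + 7 ⇒ 25p = 14 ⇒ p = 14/25, and the value is (8)·(14/25) − 7 = -63/25.
For the column player: with q = P(1), equating A's and B's payoffs gives 11q − 10 = −14q + 7 ⇒ q = 17/25.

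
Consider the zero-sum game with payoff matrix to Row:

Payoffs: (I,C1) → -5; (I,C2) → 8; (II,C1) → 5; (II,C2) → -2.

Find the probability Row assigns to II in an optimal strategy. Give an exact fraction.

13/20

Row minima: I → -5, II → -2; maximin = -2.
Column maxima: C1 → 5, C2 → 8; minimax = 5.
-2 ≠ 5, so there is no saddle point; optimal play is mixed.
Let Row play I with probability p. Expected payoff against C1: (-5)p + 5(1−p) = −10p + 5; against C2: 8p + (-2)(1−p) = 10p − 2.
Setting these equal: −10p + 5 = 10p − 2 ⇒ −20p = -7 ⇒ p = 7/20, and the value is (-10)·(7/20) + 5 = 3/2.
For Column: with q = P(C1), equating I's and II's payoffs gives −13q + 8 = 7q − 2 ⇒ q = 1/2.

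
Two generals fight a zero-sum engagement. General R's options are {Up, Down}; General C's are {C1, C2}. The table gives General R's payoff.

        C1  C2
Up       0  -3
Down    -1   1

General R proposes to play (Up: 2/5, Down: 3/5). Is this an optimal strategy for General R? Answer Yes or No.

Against C1 this mix gives (2/5)·0 + (3/5)·(-1) = -3/5.
Against C2 this mix gives (2/5)·(-3) + (3/5)·1 = -3/5.
All of General C's active replies (C1, C2) yield -3/5, and no column does worse for General R. The mix makes General C indifferent and guarantees -3/5, so it is optimal.

Yes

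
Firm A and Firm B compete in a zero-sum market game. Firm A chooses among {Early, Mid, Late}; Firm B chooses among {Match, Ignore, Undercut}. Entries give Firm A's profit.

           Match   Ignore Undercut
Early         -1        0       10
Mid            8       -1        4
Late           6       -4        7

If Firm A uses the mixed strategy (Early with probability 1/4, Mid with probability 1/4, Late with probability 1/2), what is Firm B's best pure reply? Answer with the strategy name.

If Firm B plays Match, Firm A's expected payoff is (1/4)·(-1) + (1/4)·8 + (1/2)·6 = 19/4.
If Firm B plays Ignore, Firm A's expected payoff is (1/4)·0 + (1/4)·(-1) + (1/2)·(-4) = -9/4.
If Firm B plays Undercut, Firm A's expected payoff is (1/4)·10 + (1/4)·4 + (1/2)·7 = 7.
Firm B minimizes Firm A's payoff; the smallest is -9/4, so the best response is Ignore.

Ignore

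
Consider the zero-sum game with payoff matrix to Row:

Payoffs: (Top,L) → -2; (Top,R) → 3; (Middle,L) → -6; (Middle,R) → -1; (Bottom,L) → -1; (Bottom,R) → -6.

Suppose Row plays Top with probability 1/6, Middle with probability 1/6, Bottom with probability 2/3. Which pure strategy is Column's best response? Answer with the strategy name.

R

If Column plays L, Row's expected payoff is (1/6)·(-2) + (1/6)·(-6) + (2/3)·(-1) = -2.
If Column plays R, Row's expected payoff is (1/6)·3 + (1/6)·(-1) + (2/3)·(-6) = -11/3.
Column minimizes Row's payoff; the smallest is -11/3, so the best response is R.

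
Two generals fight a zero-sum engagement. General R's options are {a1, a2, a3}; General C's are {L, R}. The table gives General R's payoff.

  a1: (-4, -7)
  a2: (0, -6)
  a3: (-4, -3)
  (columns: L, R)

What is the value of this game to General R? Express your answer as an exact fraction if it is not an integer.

Row minima: a1 → -7, a2 → -6, a3 → -4; maximin = -4.
Column maxima: L → 0, R → -3; minimax = -3.
-4 ≠ -3, so there is no saddle point; optimal play is mixed.
a1 is strictly dominated by a2, so General R never plays it.
On the remaining 2×2 (a2, a3 vs L, R):
Let General R play a2 with probability p. Expected payoff against L: 0p + (-4)(1−p) = 4p − 4; against R: (-6)p + (-3)(1−p) = −3p − 3.
Setting these equal: 4p − 4 = −3p − 3 ⇒ 7p = 1 ⇒ p = 1/7, and the value is (4)·(1/7) − 4 = -24/7.
For General C: with q = P(L), equating a2's and a3's payoffs gives 6q − 6 = −q − 3 ⇒ q = 3/7.

-24/7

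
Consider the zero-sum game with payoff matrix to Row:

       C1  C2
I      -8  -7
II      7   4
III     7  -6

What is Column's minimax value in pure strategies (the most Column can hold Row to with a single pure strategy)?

Column maxima: C1 → 7, C2 → 4.
The smallest of these is 4.

4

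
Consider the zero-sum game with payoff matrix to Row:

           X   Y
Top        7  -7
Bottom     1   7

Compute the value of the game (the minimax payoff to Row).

14/5

Row minima: Top → -7, Bottom → 1; maximin = 1.
Column maxima: X → 7, Y → 7; minimax = 7.
1 ≠ 7, so there is no saddle point; optimal play is mixed.
Let Row play Top with probability p. Expected payoff against X: 7p + 1(1−p) = 6p + 1; against Y: (-7)p + 7(1−p) = −14p + 7.
Setting these equal: 6p + 1 = −14p + 7 ⇒ 20p = 6 ⇒ p = 3/10, and the value is (6)·(3/10) + 1 = 14/5.
For Column: with q = P(X), equating Top's and Bottom's payoffs gives 14q − 7 = −6q + 7 ⇒ q = 7/10.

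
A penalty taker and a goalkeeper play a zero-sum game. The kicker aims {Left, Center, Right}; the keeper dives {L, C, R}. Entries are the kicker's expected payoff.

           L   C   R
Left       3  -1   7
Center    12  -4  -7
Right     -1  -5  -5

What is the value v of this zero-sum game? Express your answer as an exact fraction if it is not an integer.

-1

Row minima: Left → -1, Center → -7, Right → -5; maximin = -1.
Column maxima: L → 12, C → -1, R → 7; minimax = -1.
Since maximin = minimax = -1, there is a saddle point and the value is -1.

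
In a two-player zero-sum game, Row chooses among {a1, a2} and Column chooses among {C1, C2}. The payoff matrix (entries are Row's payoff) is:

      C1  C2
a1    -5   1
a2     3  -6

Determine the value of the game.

Row minima: a1 → -5, a2 → -6; maximin = -5.
Column maxima: C1 → 3, C2 → 1; minimax = 1.
-5 ≠ 1, so there is no saddle point; optimal play is mixed.
Let Row play a1 with probability p. Expected payoff against C1: (-5)p + 3(1−p) = −8p + 3; against C2: 1p + (-6)(1−p) = 7p − 6.
Setting these equal: −8p + 3 = 7p − 6 ⇒ −15p = -9 ⇒ p = 3/5, and the value is (-8)·(3/5) + 3 = -9/5.
For Column: with q = P(C1), equating a1's and a2's payoffs gives −6q + 1 = 9q − 6 ⇒ q = 7/15.

-9/5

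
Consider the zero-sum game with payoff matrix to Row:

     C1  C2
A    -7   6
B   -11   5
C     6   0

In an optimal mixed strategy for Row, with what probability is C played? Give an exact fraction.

13/19

Row minima: A → -7, B → -11, C → 0; maximin = 0.
Column maxima: C1 → 6, C2 → 6; minimax = 6.
0 ≠ 6, so there is no saddle point; optimal play is mixed.
B is strictly dominated by A, so Row never plays it.
On the remaining 2×2 (A, C vs C1, C2):
Let Row play A with probability p. Expected payoff against C1: (-7)p + 6(1−p) = −13p + 6; against C2: 6p + 0(1−p) = 6p.
Setting these equal: −13p + 6 = 6p ⇒ −19p = -6 ⇒ p = 6/19, and the value is (-13)·(6/19) + 6 = 36/19.
For Column: with q = P(C1), equating A's and C's payoffs gives −13q + 6 = 6q ⇒ q = 6/19.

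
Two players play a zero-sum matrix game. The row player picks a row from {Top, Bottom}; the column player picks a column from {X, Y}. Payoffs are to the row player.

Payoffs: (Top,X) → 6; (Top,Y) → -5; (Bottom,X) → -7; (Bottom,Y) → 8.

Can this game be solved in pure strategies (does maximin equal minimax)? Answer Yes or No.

No

Row minima: Top → -5, Bottom → -7; maximin = -5.
Column maxima: X → 6, Y → 8; minimax = 6.
-5 ≠ 6, so no pure-strategy equilibrium exists.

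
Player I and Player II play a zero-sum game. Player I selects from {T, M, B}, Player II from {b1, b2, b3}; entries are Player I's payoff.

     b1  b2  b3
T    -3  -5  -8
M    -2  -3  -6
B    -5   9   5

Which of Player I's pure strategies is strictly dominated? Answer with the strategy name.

M gives a strictly higher payoff than T against every column: -2 > -3, -3 > -5, -6 > -8.
So T is strictly dominated and Player I never plays it.

T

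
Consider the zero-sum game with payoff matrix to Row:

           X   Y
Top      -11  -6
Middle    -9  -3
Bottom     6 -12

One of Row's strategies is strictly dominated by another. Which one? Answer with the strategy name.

Top

Middle gives a strictly higher payoff than Top against every column: -9 > -11, -3 > -6.
So Top is strictly dominated and Row never plays it.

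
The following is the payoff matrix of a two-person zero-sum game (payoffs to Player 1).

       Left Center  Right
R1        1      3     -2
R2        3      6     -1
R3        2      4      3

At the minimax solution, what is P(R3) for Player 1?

4/5

Row minima: R1 → -2, R2 → -1, R3 → 2; maximin = 2.
Column maxima: Left → 3, Center → 6, Right → 3; minimax = 3.
2 ≠ 3, so there is no saddle point; optimal play is mixed.
R1 is strictly dominated by R2, so Player 1 never plays it.
Center is strictly dominated by Left (it gives Player 1 strictly more in every row), so Player 2 never plays it.
On the remaining 2×2 (R2, R3 vs Left, Right):
Let Player 1 play R2 with probability p. Expected payoff against Left: 3p + 2(1−p) = p + 2; against Right: (-1)p + 3(1−p) = −4p + 3.
Setting these equal: p + 2 = −4p + 3 ⇒ 5p = 1 ⇒ p = 1/5, and the value is (1)·(1/5) + 2 = 11/5.
For Player 2: with q = P(Left), equating R2's and R3's payoffs gives 4q − 1 = −q + 3 ⇒ q = 4/5.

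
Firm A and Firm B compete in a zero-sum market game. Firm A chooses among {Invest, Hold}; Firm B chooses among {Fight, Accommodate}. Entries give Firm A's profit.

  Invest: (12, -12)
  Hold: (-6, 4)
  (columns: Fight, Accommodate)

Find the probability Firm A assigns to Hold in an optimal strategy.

12/17

Row minima: Invest → -12, Hold → -6; maximin = -6.
Column maxima: Fight → 12, Accommodate → 4; minimax = 4.
-6 ≠ 4, so there is no saddle point; optimal play is mixed.
Let Firm A play Invest with probability p. Expected payoff against Fight: 12p + (-6)(1−p) = 18p − 6; against Accommodate: (-12)p + 4(1−p) = −16p + 4.
Setting these equal: 18p − 6 = −16p + 4 ⇒ 34p = 10 ⇒ p = 5/17, and the value is (18)·(5/17) − 6 = -12/17.
For Firm B: with q = P(Fight), equating Invest's and Hold's payoffs gives 24q − 12 = −10q + 4 ⇒ q = 8/17.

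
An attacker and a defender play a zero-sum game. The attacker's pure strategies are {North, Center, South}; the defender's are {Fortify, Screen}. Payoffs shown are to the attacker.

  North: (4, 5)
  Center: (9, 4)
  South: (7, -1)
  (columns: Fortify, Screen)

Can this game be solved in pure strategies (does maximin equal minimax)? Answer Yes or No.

Row minima: North → 4, Center → 4, South → -1; maximin = 4.
Column maxima: Fortify → 9, Screen → 5; minimax = 5.
4 ≠ 5, so no pure-strategy equilibrium exists.

No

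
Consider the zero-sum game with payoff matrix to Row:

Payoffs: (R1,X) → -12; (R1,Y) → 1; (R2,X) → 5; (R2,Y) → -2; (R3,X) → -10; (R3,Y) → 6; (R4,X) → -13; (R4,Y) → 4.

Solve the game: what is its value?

10/23

Row minima: R1 → -12, R2 → -2, R3 → -10, R4 → -13; maximin = -2.
Column maxima: X → 5, Y → 6; minimax = 5.
-2 ≠ 5, so there is no saddle point; optimal play is mixed.
R1 is strictly dominated by R3, so Row never plays it.
R4 is strictly dominated by R3, so Row never plays it.
On the remaining 2×2 (R2, R3 vs X, Y):
Let Row play R2 with probability p. Expected payoff against X: 5p + (-10)(1−p) = 15p − 10; against Y: (-2)p + 6(1−p) = −8p + 6.
Setting these equal: 15p − 10 = −8p + 6 ⇒ 23p = 16 ⇒ p = 16/23, and the value is (15)·(16/23) − 10 = 10/23.
For Column: with q = P(X), equating R2's and R3's payoffs gives 7q − 2 = −16q + 6 ⇒ q = 8/23.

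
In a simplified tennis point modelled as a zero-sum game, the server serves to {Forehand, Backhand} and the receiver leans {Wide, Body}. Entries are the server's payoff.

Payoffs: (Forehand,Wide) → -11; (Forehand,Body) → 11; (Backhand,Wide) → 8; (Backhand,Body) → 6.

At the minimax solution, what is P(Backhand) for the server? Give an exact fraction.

Row minima: Forehand → -11, Backhand → 6; maximin = 6.
Column maxima: Wide → 8, Body → 11; minimax = 8.
6 ≠ 8, so there is no saddle point; optimal play is mixed.
Let the server play Forehand with probability p. Expected payoff against Wide: (-11)p + 8(1−p) = −19p + 8; against Body: 11p + 6(1−p) = 5p + 6.
Setting these equal: −19p + 8 = 5p + 6 ⇒ −24p = -2 ⇒ p = 1/12, and the value is (-19)·(1/12) + 8 = 77/12.
For the receiver: with q = P(Wide), equating Forehand's and Backhand's payoffs gives −22q + 11 = 2q + 6 ⇒ q = 5/24.

11/12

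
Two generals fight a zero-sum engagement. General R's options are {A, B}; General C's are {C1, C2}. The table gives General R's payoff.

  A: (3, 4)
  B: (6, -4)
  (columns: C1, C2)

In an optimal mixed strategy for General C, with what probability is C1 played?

Row minima: A → 3, B → -4; maximin = 3.
Column maxima: C1 → 6, C2 → 4; minimax = 4.
3 ≠ 4, so there is no saddle point; optimal play is mixed.
Let General R play A with probability p. Expected payoff against C1: 3p + 6(1−p) = −3p + 6; against C2: 4p + (-4)(1−p) = 8p − 4.
Setting these equal: −3p + 6 = 8p − 4 ⇒ −11p = -10 ⇒ p = 10/11, and the value is (-3)·(10/11) + 6 = 36/11.
For General C: with q = P(C1), equating A's and B's payoffs gives −q + 4 = 10q − 4 ⇒ q = 8/11.

8/11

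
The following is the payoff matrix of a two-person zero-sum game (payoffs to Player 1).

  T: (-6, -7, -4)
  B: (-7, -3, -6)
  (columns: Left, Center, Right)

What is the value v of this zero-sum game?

Row minima: T → -7, B → -7; maximin = -7.
Column maxima: Left → -6, Center → -3, Right → -4; minimax = -6.
-7 ≠ -6, so there is no saddle point; optimal play is mixed.
Right is strictly dominated by Left (it gives Player 1 strictly more in every row), so Player 2 never plays it.
On the remaining 2×2 (T, B vs Left, Center):
Let Player 1 play T with probability p. Expected payoff against Left: (-6)p + (-7)(1−p) = p − 7; against Center: (-7)p + (-3)(1−p) = −4p − 3.
Setting these equal: p − 7 = −4p − 3 ⇒ 5p = 4 ⇒ p = 4/5, and the value is (1)·(4/5) − 7 = -31/5.
For Player 2: with q = P(Left), equating T's and B's payoffs gives q − 7 = −4q − 3 ⇒ q = 4/5.

-31/5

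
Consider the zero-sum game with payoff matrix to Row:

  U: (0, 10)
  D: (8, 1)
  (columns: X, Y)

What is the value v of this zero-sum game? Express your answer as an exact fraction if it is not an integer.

Row minima: U → 0, D → 1; maximin = 1.
Column maxima: X → 8, Y → 10; minimax = 8.
1 ≠ 8, so there is no saddle point; optimal play is mixed.
Let Row play U with probability p. Expected payoff against X: 0p + 8(1−p) = −8p + 8; against Y: 10p + 1(1−p) = 9p + 1.
Setting these equal: −8p + 8 = 9p + 1 ⇒ −17p = -7 ⇒ p = 7/17, and the value is (-8)·(7/17) + 8 = 80/17.
For Column: with q = P(X), equating U's and D's payoffs gives −10q + 10 = 7q + 1 ⇒ q = 9/17.

80/17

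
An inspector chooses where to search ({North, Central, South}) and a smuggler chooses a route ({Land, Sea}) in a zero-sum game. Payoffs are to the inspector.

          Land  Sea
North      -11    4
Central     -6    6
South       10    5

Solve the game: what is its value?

90/17

Row minima: North → -11, Central → -6, South → 5; maximin = 5.
Column maxima: Land → 10, Sea → 6; minimax = 6.
5 ≠ 6, so there is no saddle point; optimal play is mixed.
North is strictly dominated by Central, so the inspector never plays it.
On the remaining 2×2 (Central, South vs Land, Sea):
Let the inspector play Central with probability p. Expected payoff against Land: (-6)p + 10(1−p) = −16p + 10; against Sea: 6p + 5(1−p) = p + 5.
Setting these equal: −16p + 10 = p + 5 ⇒ −17p = -5 ⇒ p = 5/17, and the value is (-16)·(5/17) + 10 = 90/17.
For the smuggler: with q = P(Land), equating Central's and South's payoffs gives −12q + 6 = 5q + 5 ⇒ q = 1/17.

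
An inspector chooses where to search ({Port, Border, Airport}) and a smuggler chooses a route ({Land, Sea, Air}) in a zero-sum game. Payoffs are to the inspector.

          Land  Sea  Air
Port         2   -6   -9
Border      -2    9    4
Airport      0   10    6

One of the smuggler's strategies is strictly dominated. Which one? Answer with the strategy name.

Sea

Air holds the inspector's payoff strictly below Sea in every row: -9 < -6, 4 < 9, 6 < 10.
So Sea is strictly dominated for the smuggler.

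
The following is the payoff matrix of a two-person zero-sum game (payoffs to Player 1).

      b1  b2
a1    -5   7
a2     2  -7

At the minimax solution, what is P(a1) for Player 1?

3/7

Row minima: a1 → -5, a2 → -7; maximin = -5.
Column maxima: b1 → 2, b2 → 7; minimax = 2.
-5 ≠ 2, so there is no saddle point; optimal play is mixed.
Let Player 1 play a1 with probability p. Expected payoff against b1: (-5)p + 2(1−p) = −7p + 2; against b2: 7p + (-7)(1−p) = 14p − 7.
Setting these equal: −7p + 2 = 14p − 7 ⇒ −21p = -9 ⇒ p = 3/7, and the value is (-7)·(3/7) + 2 = -1.
For Player 2: with q = P(b1), equating a1's and a2's payoffs gives −12q + 7 = 9q − 7 ⇒ q = 2/3.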